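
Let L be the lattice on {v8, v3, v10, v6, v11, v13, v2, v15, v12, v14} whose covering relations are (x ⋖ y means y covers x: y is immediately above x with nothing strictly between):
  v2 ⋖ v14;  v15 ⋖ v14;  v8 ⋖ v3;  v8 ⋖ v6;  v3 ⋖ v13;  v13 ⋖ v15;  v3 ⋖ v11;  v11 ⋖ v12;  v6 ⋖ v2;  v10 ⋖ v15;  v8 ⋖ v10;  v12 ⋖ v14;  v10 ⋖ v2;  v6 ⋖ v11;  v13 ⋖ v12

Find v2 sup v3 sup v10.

Common upper bounds of {v2, v3, v10}: v14.
The least among these is v14.

v14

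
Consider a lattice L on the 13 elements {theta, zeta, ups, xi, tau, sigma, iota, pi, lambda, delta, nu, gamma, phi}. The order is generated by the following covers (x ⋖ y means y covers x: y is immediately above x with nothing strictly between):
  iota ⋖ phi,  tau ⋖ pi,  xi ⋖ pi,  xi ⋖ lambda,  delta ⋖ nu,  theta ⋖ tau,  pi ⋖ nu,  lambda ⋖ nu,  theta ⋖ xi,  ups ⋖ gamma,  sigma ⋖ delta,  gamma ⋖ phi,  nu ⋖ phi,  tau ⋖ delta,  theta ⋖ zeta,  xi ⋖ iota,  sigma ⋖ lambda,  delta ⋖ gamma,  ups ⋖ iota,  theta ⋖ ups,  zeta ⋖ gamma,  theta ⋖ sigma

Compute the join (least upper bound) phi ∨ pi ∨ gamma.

phi

Common upper bounds of {phi, pi, gamma}: phi.
The least among these is phi.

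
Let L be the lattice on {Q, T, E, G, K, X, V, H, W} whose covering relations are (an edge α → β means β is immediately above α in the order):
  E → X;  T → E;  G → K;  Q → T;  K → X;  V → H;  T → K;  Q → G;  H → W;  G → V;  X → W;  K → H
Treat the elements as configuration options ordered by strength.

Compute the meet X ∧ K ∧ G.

G

Common lower bounds of {X, K, G}: G, Q.
The greatest among these is G.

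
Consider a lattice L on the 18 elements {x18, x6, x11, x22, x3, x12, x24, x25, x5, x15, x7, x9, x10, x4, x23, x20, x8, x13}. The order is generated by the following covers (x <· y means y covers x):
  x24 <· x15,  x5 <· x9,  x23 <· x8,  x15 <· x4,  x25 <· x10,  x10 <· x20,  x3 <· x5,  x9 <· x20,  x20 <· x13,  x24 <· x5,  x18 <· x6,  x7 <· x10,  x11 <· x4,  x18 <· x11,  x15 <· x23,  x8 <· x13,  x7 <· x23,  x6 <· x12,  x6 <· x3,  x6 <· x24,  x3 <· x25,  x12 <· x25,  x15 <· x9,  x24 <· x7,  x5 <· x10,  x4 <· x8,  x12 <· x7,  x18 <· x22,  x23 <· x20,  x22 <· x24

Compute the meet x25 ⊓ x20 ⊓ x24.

x6

Common lower bounds of {x25, x20, x24}: x18, x6.
The greatest among these is x6.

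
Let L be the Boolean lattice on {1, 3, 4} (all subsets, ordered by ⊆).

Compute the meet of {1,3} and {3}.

Under ⊆, meet is intersection: {1,3} ∩ {3} = {3}.

{3}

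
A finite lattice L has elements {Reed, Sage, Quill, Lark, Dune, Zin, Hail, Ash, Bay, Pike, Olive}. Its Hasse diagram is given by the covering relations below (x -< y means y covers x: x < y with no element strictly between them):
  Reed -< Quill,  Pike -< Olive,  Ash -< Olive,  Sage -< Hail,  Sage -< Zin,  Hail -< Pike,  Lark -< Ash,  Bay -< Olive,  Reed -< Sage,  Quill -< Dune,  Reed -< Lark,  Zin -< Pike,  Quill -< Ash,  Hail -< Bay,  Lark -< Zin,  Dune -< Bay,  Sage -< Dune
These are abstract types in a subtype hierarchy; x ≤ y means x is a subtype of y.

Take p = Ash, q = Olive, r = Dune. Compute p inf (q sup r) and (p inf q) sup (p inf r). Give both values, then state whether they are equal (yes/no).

q sup r = Olive, so p inf (q sup r) = Ash inf Olive = Ash.
p inf q = Ash and p inf r = Quill, so (p inf q) sup (p inf r) = Ash sup Quill = Ash.
Equal: yes.

Ash; Ash; yes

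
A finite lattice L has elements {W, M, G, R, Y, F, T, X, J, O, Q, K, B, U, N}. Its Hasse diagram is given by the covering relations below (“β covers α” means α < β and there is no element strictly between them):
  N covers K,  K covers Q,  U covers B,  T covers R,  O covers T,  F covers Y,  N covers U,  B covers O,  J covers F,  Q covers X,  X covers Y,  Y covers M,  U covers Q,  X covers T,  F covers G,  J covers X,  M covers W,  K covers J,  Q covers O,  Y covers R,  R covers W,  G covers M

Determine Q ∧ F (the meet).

Common lower bounds of {Q, F}: M, R, W, Y.
The greatest among these is Y.

Y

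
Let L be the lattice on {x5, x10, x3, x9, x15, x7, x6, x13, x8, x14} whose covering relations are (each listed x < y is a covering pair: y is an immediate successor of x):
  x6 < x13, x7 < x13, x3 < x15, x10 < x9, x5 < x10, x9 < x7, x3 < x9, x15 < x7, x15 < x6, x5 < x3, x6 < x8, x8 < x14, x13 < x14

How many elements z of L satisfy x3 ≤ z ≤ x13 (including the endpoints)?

The interval [x3, x13] = {x13, x15, x3, x6, x7, x9}, which has 6 elements.

6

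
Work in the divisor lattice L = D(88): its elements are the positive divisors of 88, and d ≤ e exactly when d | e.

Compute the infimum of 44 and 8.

4

In the divisibility order, the meet is the greatest common divisor: gcd(44, 8) = 4.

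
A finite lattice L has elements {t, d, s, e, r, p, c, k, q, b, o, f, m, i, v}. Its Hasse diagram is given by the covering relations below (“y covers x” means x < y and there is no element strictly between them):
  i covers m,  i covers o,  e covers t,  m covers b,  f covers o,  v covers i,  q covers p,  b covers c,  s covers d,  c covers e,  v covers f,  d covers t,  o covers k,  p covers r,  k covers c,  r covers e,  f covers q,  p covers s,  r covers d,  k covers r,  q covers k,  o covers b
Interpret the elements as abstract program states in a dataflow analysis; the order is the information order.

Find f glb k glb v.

k

Common lower bounds of {f, k, v}: c, d, e, k, r, t.
The greatest among these is k.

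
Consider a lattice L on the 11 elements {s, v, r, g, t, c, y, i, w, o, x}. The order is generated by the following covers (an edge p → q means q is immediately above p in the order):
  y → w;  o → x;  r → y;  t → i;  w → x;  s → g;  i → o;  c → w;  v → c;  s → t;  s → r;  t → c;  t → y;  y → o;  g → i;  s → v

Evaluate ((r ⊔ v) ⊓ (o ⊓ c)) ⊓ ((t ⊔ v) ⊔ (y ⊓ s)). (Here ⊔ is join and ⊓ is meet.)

r ∨ v = w
o ∧ c = t
w ∧ t = t
t ∨ v = c
y ∧ s = s
c ∨ s = c
t ∧ c = t

t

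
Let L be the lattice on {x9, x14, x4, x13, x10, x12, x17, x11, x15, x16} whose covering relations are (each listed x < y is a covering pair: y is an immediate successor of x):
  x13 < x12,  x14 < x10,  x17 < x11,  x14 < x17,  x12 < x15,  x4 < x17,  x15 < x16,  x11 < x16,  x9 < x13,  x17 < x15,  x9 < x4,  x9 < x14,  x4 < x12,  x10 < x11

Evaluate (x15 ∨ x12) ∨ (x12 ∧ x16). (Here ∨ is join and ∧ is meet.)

x15

x15 ∨ x12 = x15
x12 ∧ x16 = x12
x15 ∨ x12 = x15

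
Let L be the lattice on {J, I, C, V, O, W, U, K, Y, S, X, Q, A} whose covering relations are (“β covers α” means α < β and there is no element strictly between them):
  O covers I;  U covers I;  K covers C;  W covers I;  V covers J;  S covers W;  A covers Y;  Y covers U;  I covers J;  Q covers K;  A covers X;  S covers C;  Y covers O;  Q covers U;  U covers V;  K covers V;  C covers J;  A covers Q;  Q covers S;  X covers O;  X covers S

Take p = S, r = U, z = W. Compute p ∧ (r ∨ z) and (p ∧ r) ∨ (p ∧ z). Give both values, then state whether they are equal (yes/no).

S; W; no

r ∨ z = Q, so p ∧ (r ∨ z) = S ∧ Q = S.
p ∧ r = I and p ∧ z = W, so (p ∧ r) ∨ (p ∧ z) = I ∨ W = W.
Equal: no.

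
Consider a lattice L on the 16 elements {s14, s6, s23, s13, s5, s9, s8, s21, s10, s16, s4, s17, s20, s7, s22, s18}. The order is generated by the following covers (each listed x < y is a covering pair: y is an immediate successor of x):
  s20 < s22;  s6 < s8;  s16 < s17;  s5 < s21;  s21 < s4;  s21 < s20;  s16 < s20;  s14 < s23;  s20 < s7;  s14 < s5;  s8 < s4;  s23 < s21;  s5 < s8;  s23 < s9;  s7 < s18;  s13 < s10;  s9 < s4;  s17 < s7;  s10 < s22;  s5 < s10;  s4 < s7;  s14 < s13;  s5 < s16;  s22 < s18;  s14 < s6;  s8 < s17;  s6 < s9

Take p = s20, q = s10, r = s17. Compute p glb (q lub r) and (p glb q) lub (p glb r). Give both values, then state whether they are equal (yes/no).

s20; s16; no

q lub r = s18, so p glb (q lub r) = s20 glb s18 = s20.
p glb q = s5 and p glb r = s16, so (p glb q) lub (p glb r) = s5 lub s16 = s16.
Equal: no.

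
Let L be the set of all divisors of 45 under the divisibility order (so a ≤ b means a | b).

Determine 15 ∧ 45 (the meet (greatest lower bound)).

15

In the divisibility order, the meet is the greatest common divisor: gcd(15, 45) = 15.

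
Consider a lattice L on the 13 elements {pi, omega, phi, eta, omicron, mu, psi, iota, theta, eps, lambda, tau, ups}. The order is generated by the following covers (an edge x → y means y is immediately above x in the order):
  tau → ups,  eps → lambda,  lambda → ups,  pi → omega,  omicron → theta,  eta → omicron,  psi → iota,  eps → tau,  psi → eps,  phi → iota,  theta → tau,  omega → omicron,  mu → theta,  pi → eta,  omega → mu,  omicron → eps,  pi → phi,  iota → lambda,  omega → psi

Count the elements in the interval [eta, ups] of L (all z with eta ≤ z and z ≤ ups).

7

The interval [eta, ups] = {eps, eta, lambda, omicron, tau, theta, ups}, which has 7 elements.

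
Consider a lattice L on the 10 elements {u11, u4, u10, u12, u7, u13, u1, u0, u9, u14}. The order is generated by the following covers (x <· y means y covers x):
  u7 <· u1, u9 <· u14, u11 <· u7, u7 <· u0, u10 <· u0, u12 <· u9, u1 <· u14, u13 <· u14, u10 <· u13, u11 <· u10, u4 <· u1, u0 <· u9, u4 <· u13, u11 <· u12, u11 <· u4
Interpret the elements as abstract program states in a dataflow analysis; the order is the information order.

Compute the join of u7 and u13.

Common upper bounds of {u7, u13}: u14.
The least among these is u14.

u14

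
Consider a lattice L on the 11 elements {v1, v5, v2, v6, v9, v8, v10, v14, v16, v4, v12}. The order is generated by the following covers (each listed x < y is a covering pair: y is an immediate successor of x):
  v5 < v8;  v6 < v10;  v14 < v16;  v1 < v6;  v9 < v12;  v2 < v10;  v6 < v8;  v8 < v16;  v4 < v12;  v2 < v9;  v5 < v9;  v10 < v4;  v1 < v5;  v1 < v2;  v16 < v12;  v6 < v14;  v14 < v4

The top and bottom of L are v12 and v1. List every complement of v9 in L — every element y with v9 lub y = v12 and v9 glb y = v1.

Need y with v9 ∨ y = v12 and v9 ∧ y = v1.
Checking each element gives: v14, v6.

v14, v6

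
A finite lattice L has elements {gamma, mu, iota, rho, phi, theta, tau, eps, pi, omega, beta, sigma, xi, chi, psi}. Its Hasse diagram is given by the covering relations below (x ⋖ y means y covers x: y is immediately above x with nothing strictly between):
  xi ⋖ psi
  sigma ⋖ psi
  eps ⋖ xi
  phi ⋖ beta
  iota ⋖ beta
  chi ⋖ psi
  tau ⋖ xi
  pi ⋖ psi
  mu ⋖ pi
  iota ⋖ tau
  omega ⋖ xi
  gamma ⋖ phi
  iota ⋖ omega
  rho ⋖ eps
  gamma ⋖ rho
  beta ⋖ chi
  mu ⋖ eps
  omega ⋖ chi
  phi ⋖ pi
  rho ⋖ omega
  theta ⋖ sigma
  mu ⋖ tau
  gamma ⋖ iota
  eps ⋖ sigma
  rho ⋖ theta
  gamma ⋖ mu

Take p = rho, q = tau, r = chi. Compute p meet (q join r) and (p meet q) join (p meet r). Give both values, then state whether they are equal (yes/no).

rho; rho; yes

q join r = psi, so p meet (q join r) = rho meet psi = rho.
p meet q = gamma and p meet r = rho, so (p meet q) join (p meet r) = gamma join rho = rho.
Equal: yes.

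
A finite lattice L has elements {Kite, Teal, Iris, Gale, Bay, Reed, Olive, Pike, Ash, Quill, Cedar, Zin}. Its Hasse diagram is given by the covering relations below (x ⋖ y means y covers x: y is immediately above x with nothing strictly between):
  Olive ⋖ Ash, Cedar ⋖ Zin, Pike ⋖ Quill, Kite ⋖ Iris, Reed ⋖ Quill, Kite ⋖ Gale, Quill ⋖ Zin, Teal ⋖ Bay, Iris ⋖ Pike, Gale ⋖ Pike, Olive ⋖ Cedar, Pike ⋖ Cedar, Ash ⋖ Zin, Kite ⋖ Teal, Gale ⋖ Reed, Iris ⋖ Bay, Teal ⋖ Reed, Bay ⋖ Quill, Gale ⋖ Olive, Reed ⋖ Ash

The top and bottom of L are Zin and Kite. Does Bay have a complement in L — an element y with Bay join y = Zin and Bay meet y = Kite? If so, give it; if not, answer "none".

Need y with Bay ∨ y = Zin and Bay ∧ y = Kite.
Checking each element gives: Olive.

Olive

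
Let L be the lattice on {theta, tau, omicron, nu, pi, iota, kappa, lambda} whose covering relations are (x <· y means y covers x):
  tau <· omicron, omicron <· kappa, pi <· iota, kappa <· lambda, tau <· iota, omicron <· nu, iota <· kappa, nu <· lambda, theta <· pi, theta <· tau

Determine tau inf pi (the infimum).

theta

Common lower bounds of {tau, pi}: theta.
The greatest among these is theta.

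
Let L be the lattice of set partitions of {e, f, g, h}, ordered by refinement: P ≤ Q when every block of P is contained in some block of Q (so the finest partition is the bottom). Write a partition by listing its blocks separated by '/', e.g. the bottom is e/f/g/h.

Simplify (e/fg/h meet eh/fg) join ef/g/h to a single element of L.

e/fg/h ∧ eh/fg = e/fg/h
e/fg/h ∨ ef/g/h = efg/h

efg/h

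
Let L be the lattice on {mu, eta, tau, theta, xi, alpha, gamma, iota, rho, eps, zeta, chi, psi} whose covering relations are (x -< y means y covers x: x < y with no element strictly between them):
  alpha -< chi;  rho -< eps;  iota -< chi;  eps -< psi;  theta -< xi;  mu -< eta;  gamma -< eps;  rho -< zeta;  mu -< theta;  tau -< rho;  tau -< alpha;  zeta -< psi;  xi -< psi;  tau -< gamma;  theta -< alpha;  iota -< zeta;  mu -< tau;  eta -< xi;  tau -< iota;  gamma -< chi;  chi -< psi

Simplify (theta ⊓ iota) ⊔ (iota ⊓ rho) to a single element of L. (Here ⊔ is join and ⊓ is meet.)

theta ∧ iota = mu
iota ∧ rho = tau
mu ∨ tau = tau

tau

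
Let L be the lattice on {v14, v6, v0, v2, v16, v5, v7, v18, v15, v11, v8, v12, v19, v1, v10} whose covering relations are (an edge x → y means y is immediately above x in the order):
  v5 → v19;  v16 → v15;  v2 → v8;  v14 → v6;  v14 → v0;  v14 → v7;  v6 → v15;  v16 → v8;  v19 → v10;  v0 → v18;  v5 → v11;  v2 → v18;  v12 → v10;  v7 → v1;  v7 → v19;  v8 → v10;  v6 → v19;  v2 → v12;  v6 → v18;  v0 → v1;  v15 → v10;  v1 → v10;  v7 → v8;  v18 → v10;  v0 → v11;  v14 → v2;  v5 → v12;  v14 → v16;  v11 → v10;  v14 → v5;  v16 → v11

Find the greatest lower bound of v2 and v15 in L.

v14

Common lower bounds of {v2, v15}: v14.
The greatest among these is v14.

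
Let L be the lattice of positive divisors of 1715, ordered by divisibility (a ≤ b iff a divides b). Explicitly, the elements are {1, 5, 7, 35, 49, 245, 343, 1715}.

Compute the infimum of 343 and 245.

49

In the divisibility order, the meet is the greatest common divisor: gcd(343, 245) = 49.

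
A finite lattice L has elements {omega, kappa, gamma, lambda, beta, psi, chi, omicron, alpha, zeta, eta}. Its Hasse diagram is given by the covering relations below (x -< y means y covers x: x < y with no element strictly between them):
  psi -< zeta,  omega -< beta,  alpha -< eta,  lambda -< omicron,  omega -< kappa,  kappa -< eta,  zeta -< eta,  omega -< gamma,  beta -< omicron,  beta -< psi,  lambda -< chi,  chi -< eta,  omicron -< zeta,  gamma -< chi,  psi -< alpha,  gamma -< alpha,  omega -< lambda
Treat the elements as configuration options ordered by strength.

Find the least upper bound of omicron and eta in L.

eta

Common upper bounds of {omicron, eta}: eta.
The least among these is eta.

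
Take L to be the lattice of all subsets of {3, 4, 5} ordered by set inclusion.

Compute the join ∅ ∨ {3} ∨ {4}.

{3,4}

Common upper bounds of {∅, {3}, {4}}: {3,4,5}, {3,4}.
The least among these is {3,4}.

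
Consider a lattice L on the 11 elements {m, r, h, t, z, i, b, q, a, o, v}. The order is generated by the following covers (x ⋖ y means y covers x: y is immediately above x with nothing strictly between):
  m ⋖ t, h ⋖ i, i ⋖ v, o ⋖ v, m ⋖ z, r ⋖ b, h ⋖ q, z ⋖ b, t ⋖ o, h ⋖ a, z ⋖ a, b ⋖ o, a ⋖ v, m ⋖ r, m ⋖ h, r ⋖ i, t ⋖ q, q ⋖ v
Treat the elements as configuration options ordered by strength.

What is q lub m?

Common upper bounds of {q, m}: q, v.
The least among these is q.

q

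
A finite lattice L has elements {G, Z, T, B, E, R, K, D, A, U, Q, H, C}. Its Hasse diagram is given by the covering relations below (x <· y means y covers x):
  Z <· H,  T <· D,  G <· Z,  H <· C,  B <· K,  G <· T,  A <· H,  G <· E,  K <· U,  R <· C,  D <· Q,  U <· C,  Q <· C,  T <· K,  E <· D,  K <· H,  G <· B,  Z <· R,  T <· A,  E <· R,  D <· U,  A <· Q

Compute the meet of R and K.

G

Common lower bounds of {R, K}: G.
The greatest among these is G.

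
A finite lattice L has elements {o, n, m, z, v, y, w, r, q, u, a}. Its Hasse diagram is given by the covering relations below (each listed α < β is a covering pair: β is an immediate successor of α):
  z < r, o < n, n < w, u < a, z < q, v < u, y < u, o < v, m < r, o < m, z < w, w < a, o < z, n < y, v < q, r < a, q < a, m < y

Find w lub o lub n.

Common upper bounds of {w, o, n}: a, w.
The least among these is w.

w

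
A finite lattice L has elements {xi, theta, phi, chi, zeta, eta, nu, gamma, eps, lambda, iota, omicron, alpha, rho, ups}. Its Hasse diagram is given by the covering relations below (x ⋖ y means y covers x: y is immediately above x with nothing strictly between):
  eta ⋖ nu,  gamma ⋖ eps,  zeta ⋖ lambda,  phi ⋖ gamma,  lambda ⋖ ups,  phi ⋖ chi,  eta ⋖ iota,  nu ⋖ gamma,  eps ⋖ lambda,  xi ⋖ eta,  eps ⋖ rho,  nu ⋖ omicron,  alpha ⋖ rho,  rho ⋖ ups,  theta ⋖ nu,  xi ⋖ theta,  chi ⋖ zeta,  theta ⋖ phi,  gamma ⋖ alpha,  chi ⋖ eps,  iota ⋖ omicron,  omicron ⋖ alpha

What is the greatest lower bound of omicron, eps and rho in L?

Common lower bounds of {omicron, eps, rho}: eta, nu, theta, xi.
The greatest among these is nu.

nu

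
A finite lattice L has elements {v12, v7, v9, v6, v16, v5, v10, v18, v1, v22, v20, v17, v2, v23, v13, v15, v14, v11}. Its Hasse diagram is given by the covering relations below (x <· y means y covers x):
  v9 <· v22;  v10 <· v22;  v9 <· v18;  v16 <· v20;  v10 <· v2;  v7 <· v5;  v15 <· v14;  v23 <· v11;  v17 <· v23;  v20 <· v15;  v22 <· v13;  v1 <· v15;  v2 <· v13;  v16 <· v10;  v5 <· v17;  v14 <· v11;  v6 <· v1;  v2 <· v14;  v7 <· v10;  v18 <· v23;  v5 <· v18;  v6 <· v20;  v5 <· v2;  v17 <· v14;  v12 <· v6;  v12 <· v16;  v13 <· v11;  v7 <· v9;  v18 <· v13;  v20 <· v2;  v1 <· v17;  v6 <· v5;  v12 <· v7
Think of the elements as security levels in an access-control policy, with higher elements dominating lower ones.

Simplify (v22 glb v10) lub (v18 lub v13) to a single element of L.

v22 ∧ v10 = v10
v18 ∨ v13 = v13
v10 ∨ v13 = v13

v13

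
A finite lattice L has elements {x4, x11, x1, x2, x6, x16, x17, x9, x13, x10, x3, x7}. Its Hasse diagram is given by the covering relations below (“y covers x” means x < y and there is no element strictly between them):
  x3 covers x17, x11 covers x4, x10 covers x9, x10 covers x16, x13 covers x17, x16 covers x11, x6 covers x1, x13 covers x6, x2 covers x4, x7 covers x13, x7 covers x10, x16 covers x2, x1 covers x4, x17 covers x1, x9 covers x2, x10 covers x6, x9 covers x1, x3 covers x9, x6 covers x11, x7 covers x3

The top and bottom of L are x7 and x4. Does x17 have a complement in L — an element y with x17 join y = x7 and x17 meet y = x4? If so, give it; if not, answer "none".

x16

Need y with x17 ∨ y = x7 and x17 ∧ y = x4.
Checking each element gives: x16.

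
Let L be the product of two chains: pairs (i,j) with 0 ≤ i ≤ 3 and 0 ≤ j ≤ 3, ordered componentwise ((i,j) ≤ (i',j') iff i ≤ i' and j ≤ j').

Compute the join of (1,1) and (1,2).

(1,2)

In a product of chains, the join is componentwise max, giving (1,2).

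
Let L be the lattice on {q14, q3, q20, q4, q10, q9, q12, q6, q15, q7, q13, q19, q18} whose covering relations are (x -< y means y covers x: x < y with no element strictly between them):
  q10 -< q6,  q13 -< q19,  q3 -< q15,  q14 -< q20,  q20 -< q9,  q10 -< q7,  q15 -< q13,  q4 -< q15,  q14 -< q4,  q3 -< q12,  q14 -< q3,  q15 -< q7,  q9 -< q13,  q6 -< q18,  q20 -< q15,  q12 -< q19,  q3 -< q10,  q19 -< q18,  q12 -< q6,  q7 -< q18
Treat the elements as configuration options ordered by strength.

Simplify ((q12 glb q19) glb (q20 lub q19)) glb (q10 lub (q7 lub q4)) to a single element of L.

q12 ∧ q19 = q12
q20 ∨ q19 = q19
q12 ∧ q19 = q12
q7 ∨ q4 = q7
q10 ∨ q7 = q7
q12 ∧ q7 = q3

q3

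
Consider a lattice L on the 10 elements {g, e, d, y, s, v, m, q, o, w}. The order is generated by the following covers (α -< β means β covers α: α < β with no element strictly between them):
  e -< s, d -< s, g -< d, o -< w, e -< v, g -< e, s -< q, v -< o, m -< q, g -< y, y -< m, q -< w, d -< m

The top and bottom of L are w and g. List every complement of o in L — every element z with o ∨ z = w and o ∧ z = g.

Need z with o ∨ z = w and o ∧ z = g.
Checking each element gives: d, m, y.

d, m, y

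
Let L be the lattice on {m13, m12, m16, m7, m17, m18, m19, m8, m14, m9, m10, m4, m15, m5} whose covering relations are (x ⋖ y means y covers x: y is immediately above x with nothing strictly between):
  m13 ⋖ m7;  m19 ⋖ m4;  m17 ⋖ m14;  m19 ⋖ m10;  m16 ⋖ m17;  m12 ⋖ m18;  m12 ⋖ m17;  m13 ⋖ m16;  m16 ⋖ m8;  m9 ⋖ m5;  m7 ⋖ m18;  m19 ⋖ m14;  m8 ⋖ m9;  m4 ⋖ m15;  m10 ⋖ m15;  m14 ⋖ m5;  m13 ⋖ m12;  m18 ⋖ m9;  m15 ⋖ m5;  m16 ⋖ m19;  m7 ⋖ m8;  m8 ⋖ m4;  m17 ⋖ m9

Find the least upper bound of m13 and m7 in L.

Common upper bounds of {m13, m7}: m15, m18, m4, m5, m7, m8, m9.
The least among these is m7.

m7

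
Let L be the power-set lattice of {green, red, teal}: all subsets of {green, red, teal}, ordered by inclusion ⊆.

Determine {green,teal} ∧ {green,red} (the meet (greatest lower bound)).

Under ⊆, meet is intersection: {green,teal} ∩ {green,red} = {green}.

{green}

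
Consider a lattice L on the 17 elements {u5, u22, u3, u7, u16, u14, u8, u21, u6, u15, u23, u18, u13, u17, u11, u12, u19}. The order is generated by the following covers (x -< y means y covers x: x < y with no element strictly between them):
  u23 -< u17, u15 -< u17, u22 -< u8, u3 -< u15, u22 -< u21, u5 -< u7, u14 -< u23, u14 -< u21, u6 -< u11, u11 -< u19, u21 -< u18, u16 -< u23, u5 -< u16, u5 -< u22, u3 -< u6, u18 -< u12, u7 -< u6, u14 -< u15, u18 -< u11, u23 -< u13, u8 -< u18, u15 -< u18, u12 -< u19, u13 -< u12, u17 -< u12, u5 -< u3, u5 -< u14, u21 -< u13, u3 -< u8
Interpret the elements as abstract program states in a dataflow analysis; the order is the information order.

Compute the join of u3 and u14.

Common upper bounds of {u3, u14}: u11, u12, u15, u17, u18, u19.
The least among these is u15.

u15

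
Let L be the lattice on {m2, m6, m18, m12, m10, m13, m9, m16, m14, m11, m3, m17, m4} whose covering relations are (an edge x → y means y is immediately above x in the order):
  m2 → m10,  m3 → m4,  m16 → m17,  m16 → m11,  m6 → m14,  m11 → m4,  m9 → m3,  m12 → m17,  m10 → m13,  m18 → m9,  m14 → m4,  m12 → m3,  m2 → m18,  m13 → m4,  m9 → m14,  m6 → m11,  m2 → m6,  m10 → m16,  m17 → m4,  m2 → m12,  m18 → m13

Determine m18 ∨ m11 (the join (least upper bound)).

m4

Common upper bounds of {m18, m11}: m4.
The least among these is m4.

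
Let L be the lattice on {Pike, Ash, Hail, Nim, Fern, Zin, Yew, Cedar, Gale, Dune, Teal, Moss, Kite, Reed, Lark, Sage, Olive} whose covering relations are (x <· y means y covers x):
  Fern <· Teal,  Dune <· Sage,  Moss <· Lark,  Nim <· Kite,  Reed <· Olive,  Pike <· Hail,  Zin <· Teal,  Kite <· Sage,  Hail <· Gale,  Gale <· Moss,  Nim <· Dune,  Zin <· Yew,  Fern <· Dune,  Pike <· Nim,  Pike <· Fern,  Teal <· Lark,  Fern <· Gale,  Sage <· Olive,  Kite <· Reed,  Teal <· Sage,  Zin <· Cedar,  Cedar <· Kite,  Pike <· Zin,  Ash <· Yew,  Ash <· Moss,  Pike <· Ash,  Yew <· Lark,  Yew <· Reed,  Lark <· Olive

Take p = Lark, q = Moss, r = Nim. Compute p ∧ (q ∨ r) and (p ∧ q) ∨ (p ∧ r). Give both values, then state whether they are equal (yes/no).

q ∨ r = Olive, so p ∧ (q ∨ r) = Lark ∧ Olive = Lark.
p ∧ q = Moss and p ∧ r = Pike, so (p ∧ q) ∨ (p ∧ r) = Moss ∨ Pike = Moss.
Equal: no.

Lark; Moss; no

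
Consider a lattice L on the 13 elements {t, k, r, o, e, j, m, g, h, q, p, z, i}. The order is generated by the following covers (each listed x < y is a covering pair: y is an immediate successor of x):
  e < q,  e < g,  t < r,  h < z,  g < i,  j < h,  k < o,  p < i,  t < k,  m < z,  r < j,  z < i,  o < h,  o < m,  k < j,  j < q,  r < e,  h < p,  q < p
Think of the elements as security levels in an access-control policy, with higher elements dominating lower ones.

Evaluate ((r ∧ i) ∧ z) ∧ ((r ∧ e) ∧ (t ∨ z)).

r ∧ i = r
r ∧ z = r
r ∧ e = r
t ∨ z = z
r ∧ z = r
r ∧ r = r

r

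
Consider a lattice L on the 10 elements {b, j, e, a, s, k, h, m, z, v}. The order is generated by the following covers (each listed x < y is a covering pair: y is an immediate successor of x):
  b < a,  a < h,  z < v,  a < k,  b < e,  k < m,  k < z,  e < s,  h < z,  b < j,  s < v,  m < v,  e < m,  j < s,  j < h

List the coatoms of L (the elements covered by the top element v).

The coatoms are exactly the elements covered by v: m, s, z.

m, s, z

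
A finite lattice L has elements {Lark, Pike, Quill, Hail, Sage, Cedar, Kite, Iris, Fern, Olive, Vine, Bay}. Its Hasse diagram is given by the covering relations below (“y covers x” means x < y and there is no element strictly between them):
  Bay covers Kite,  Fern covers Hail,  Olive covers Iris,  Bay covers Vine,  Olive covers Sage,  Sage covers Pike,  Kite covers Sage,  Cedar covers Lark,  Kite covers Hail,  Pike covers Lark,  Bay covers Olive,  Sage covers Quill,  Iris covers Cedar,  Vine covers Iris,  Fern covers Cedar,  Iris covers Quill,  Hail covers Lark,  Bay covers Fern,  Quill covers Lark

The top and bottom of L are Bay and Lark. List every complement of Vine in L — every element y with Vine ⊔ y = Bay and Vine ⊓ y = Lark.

Need y with Vine ∨ y = Bay and Vine ∧ y = Lark.
Checking each element gives: Hail, Pike.

Hail, Pike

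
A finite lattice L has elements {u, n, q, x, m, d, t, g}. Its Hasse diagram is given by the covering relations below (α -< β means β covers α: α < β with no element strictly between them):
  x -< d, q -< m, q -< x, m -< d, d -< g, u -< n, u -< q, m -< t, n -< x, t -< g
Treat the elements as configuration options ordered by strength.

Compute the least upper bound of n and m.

d

Common upper bounds of {n, m}: d, g.
The least among these is d.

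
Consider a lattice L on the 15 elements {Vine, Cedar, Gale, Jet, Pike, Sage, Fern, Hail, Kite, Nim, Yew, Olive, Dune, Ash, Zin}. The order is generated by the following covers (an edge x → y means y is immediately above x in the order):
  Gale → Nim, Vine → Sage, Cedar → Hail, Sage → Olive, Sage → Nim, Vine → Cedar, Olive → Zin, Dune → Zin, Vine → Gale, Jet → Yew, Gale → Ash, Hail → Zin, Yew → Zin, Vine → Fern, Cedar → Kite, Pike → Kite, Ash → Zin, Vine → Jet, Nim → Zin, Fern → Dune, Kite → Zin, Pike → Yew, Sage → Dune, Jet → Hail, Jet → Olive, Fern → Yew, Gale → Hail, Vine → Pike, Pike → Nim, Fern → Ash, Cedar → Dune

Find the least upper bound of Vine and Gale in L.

Gale

Common upper bounds of {Vine, Gale}: Ash, Gale, Hail, Nim, Zin.
The least among these is Gale.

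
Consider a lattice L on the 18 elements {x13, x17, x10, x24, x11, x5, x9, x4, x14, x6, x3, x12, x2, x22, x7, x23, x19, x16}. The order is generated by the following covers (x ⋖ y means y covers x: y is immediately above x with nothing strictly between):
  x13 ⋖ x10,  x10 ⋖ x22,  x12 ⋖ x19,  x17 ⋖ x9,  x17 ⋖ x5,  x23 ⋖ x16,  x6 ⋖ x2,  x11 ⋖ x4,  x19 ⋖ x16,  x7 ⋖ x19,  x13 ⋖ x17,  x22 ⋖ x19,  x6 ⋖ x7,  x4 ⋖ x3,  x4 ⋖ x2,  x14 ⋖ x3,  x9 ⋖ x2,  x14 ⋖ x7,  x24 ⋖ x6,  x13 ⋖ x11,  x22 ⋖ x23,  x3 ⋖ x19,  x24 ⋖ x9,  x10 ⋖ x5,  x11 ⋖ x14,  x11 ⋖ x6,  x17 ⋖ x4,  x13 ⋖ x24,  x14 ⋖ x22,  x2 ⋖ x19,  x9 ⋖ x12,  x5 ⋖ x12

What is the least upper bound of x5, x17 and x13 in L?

Common upper bounds of {x5, x17, x13}: x12, x16, x19, x5.
The least among these is x5.

x5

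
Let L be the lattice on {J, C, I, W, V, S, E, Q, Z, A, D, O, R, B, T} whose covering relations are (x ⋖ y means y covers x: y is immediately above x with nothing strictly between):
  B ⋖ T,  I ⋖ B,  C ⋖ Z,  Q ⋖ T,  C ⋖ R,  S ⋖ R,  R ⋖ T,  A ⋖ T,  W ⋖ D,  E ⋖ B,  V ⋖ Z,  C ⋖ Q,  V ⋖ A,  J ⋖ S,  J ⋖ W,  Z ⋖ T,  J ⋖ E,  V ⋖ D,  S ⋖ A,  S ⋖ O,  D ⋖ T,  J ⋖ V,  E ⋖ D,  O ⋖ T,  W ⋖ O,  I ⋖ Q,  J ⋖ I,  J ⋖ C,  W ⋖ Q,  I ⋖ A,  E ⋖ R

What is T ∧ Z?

Common lower bounds of {T, Z}: C, J, V, Z.
The greatest among these is Z.

Z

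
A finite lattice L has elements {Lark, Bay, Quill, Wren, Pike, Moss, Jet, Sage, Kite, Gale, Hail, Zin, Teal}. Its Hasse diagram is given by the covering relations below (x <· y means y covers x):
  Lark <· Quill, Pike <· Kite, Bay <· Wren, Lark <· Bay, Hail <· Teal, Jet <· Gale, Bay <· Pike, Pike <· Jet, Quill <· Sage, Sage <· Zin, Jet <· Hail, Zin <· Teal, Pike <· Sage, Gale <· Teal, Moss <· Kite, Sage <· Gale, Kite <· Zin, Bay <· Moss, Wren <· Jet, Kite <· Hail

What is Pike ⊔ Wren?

Common upper bounds of {Pike, Wren}: Gale, Hail, Jet, Teal.
The least among these is Jet.

Jet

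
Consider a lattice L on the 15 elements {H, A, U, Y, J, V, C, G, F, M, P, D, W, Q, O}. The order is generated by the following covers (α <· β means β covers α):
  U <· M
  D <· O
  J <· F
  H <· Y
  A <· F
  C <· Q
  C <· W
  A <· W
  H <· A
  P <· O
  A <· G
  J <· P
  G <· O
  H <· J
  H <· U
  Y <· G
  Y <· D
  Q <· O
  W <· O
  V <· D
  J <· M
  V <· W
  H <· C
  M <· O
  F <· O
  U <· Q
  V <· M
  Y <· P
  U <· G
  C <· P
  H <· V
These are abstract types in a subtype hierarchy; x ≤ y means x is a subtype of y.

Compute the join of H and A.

A

Common upper bounds of {H, A}: A, F, G, O, W.
The least among these is A.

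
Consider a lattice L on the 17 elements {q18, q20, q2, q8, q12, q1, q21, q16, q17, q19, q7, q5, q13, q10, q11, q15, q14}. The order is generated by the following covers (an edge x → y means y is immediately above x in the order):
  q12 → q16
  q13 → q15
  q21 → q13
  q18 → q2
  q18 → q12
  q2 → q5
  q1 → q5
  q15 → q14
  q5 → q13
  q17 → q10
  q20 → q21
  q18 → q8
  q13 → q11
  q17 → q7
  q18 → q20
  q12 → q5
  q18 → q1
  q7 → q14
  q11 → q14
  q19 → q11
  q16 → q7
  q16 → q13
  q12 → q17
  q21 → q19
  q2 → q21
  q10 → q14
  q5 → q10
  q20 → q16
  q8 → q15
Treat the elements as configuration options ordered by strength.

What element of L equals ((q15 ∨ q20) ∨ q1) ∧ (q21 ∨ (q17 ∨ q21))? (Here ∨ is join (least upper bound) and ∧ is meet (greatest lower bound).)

q15 ∨ q20 = q15
q15 ∨ q1 = q15
q17 ∨ q21 = q14
q21 ∨ q14 = q14
q15 ∧ q14 = q15

q15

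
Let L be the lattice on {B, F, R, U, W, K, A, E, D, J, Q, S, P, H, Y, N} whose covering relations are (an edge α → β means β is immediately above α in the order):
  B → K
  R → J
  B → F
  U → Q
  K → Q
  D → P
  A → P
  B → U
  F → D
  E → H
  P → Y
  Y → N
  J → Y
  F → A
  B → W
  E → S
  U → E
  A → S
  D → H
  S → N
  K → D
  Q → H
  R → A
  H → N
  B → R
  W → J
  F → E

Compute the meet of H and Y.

Common lower bounds of {H, Y}: B, D, F, K.
The greatest among these is D.

D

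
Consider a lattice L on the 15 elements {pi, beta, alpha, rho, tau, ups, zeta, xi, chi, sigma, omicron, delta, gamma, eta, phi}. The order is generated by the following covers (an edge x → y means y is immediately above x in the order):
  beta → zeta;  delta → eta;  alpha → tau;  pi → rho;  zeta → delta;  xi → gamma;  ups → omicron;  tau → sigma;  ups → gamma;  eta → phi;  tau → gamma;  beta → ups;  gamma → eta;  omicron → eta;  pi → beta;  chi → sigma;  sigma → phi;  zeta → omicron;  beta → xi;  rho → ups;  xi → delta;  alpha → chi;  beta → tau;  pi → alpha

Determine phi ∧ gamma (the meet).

Common lower bounds of {phi, gamma}: alpha, beta, gamma, pi, rho, tau, ups, xi.
The greatest among these is gamma.

gamma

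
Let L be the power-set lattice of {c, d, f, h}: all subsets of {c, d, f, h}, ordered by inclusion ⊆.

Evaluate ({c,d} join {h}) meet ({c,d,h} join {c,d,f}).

{c,d} ∨ {h} = {c,d,h}
{c,d,h} ∨ {c,d,f} = {c,d,f,h}
{c,d,h} ∧ {c,d,f,h} = {c,d,h}

{c,d,h}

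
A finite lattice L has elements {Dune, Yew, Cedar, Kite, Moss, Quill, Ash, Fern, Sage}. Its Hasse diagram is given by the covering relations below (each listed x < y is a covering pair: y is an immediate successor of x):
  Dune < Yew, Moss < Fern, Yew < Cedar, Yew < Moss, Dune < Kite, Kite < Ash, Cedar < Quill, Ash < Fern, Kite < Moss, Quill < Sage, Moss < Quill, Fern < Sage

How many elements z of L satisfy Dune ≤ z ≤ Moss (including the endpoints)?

4

The interval [Dune, Moss] = {Dune, Kite, Moss, Yew}, which has 4 elements.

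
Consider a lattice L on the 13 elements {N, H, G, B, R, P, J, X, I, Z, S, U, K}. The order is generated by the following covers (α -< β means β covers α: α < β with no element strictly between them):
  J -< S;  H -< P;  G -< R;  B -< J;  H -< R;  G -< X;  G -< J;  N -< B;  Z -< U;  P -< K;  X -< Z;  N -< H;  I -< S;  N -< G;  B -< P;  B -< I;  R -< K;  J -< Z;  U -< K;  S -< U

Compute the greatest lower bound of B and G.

N

Common lower bounds of {B, G}: N.
The greatest among these is N.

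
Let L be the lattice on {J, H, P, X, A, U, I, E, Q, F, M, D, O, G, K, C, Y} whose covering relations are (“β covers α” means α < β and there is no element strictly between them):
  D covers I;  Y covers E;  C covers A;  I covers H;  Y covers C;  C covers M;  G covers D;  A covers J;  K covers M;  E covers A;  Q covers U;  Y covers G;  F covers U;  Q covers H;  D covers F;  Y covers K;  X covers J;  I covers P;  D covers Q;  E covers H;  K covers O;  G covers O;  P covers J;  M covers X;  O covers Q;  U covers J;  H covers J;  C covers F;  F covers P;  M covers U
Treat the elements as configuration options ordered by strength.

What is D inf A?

J

Common lower bounds of {D, A}: J.
The greatest among these is J.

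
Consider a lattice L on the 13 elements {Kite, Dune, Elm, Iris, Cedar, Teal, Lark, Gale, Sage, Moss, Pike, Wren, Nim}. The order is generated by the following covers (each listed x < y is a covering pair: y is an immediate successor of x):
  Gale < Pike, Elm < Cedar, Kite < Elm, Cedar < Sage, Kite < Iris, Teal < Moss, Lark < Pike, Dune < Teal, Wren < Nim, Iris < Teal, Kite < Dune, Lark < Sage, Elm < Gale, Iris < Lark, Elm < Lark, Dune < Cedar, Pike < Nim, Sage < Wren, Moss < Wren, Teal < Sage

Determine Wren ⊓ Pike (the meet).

Common lower bounds of {Wren, Pike}: Elm, Iris, Kite, Lark.
The greatest among these is Lark.

Lark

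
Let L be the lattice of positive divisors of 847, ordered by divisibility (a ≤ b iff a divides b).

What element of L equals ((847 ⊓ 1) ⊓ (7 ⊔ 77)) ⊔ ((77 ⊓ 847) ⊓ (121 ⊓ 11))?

847 ∧ 1 = 1
7 ∨ 77 = 77
1 ∧ 77 = 1
77 ∧ 847 = 77
121 ∧ 11 = 11
77 ∧ 11 = 11
1 ∨ 11 = 11

11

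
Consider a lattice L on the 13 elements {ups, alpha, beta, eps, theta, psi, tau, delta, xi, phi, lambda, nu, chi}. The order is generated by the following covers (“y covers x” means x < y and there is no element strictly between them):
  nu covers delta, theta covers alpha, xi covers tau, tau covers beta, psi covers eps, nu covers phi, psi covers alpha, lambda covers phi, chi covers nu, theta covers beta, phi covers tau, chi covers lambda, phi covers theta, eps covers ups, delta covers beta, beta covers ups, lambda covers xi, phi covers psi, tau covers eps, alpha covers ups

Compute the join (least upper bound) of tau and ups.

Common upper bounds of {tau, ups}: chi, lambda, nu, phi, tau, xi.
The least among these is tau.

tau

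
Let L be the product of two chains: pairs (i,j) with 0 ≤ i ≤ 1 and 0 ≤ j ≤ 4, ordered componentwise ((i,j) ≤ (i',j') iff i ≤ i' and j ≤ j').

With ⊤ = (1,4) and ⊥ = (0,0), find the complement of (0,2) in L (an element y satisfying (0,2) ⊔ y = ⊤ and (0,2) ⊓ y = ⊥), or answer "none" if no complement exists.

For every candidate y, either (0,2) ∨ y ≠ (1,4) or (0,2) ∧ y ≠ (0,0); no complement exists.

none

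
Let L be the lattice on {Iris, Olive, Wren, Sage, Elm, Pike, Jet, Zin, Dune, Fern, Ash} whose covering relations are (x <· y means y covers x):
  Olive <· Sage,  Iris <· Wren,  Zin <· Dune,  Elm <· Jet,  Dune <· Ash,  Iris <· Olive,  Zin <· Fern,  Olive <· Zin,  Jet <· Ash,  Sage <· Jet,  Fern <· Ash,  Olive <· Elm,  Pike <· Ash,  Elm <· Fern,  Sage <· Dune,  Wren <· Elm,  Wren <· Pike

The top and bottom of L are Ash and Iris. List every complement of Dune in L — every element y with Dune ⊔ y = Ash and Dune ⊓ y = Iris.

Pike, Wren

Need y with Dune ∨ y = Ash and Dune ∧ y = Iris.
Checking each element gives: Pike, Wren.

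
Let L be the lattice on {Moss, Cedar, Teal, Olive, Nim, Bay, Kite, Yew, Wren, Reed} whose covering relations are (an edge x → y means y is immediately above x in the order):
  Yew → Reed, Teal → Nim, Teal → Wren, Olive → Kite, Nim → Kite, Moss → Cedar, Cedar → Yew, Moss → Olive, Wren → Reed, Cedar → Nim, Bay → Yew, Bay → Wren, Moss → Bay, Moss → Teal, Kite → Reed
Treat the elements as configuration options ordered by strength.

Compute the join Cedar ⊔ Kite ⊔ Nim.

Kite

Common upper bounds of {Cedar, Kite, Nim}: Kite, Reed.
The least among these is Kite.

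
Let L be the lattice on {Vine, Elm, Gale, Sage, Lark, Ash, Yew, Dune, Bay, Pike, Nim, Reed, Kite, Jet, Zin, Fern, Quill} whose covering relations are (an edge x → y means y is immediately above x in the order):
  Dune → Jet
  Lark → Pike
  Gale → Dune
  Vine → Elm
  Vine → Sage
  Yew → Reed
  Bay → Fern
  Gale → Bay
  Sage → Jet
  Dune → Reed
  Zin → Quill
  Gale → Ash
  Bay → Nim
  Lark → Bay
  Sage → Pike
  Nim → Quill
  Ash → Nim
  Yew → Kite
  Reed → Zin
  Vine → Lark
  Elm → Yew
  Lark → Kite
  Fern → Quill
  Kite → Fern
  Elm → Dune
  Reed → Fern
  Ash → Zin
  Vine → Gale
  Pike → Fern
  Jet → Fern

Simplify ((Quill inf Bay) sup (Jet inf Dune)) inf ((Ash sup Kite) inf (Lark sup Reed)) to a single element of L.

Quill ∧ Bay = Bay
Jet ∧ Dune = Dune
Bay ∨ Dune = Fern
Ash ∨ Kite = Quill
Lark ∨ Reed = Fern
Quill ∧ Fern = Fern
Fern ∧ Fern = Fern

Fern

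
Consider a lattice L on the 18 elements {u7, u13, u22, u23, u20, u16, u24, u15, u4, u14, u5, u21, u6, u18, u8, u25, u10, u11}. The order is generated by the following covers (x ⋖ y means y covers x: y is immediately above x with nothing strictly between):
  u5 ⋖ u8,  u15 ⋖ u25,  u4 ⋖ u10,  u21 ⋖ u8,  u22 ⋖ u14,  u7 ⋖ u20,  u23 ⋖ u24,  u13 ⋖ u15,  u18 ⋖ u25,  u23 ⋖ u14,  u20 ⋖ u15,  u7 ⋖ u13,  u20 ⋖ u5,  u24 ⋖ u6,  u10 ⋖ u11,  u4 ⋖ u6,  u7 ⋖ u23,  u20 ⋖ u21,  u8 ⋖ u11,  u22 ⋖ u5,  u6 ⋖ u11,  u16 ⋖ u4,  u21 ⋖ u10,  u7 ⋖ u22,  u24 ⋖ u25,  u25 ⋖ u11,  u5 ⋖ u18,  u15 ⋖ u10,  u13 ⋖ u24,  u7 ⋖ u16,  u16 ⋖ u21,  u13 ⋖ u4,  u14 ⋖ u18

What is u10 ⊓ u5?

Common lower bounds of {u10, u5}: u20, u7.
The greatest among these is u20.

u20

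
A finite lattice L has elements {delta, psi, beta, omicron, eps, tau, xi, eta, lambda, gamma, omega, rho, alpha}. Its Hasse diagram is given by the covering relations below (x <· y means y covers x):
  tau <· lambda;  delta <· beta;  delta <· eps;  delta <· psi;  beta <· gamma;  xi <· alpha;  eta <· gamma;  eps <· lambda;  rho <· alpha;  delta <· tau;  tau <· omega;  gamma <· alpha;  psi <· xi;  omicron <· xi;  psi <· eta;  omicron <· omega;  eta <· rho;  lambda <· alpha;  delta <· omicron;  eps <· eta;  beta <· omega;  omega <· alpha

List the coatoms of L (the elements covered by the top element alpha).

gamma, lambda, omega, rho, xi

The coatoms are exactly the elements covered by alpha: gamma, lambda, omega, rho, xi.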